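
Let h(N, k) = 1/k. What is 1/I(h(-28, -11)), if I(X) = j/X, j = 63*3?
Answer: -1/2079 ≈ -0.00048100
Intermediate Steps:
j = 189
I(X) = 189/X
1/I(h(-28, -11)) = 1/(189/(1/(-11))) = 1/(189/(-1/11)) = 1/(189*(-11)) = 1/(-2079) = -1/2079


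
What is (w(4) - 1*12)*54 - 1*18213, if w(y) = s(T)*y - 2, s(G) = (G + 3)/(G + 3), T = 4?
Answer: -18753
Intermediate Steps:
s(G) = 1 (s(G) = (3 + G)/(3 + G) = 1)
w(y) = -2 + y (w(y) = 1*y - 2 = y - 2 = -2 + y)
(w(4) - 1*12)*54 - 1*18213 = ((-2 + 4) - 1*12)*54 - 1*18213 = (2 - 12)*54 - 18213 = -10*54 - 18213 = -540 - 18213 = -18753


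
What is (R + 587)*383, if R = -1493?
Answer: -346998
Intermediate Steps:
(R + 587)*383 = (-1493 + 587)*383 = -906*383 = -346998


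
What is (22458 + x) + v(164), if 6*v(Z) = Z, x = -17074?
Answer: 16234/3 ≈ 5411.3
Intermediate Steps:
v(Z) = Z/6
(22458 + x) + v(164) = (22458 - 17074) + (⅙)*164 = 5384 + 82/3 = 16234/3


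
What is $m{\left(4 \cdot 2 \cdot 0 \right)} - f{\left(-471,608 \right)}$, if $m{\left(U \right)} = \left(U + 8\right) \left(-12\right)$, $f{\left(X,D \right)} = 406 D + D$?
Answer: $-247552$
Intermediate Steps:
$f{\left(X,D \right)} = 407 D$
$m{\left(U \right)} = -96 - 12 U$ ($m{\left(U \right)} = \left(8 + U\right) \left(-12\right) = -96 - 12 U$)
$m{\left(4 \cdot 2 \cdot 0 \right)} - f{\left(-471,608 \right)} = \left(-96 - 12 \cdot 4 \cdot 2 \cdot 0\right) - 407 \cdot 608 = \left(-96 - 12 \cdot 8 \cdot 0\right) - 247456 = \left(-96 - 0\right) - 247456 = \left(-96 + 0\right) - 247456 = -96 - 247456 = -247552$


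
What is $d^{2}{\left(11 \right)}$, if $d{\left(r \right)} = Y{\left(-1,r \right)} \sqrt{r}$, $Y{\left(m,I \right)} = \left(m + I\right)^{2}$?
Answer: $110000$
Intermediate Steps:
$Y{\left(m,I \right)} = \left(I + m\right)^{2}$
$d{\left(r \right)} = \sqrt{r} \left(-1 + r\right)^{2}$ ($d{\left(r \right)} = \left(r - 1\right)^{2} \sqrt{r} = \left(-1 + r\right)^{2} \sqrt{r} = \sqrt{r} \left(-1 + r\right)^{2}$)
$d^{2}{\left(11 \right)} = \left(\sqrt{11} \left(-1 + 11\right)^{2}\right)^{2} = \left(\sqrt{11} \cdot 10^{2}\right)^{2} = \left(\sqrt{11} \cdot 100\right)^{2} = \left(100 \sqrt{11}\right)^{2} = 110000$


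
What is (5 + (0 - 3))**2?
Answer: 4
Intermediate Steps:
(5 + (0 - 3))**2 = (5 - 3)**2 = 2**2 = 4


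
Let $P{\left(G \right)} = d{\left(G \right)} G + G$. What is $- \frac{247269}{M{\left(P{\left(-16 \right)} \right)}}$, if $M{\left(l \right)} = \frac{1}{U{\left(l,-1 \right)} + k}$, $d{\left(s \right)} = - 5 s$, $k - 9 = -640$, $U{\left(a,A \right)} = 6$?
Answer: $154543125$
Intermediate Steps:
$k = -631$ ($k = 9 - 640 = -631$)
$P{\left(G \right)} = G - 5 G^{2}$ ($P{\left(G \right)} = - 5 G G + G = - 5 G^{2} + G = G - 5 G^{2}$)
$M{\left(l \right)} = - \frac{1}{625}$ ($M{\left(l \right)} = \frac{1}{6 - 631} = \frac{1}{-625} = - \frac{1}{625}$)
$- \frac{247269}{M{\left(P{\left(-16 \right)} \right)}} = - \frac{247269}{- \frac{1}{625}} = \left(-247269\right) \left(-625\right) = 154543125$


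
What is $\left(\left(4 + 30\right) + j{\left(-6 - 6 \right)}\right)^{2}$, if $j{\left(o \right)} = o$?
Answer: $484$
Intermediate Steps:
$\left(\left(4 + 30\right) + j{\left(-6 - 6 \right)}\right)^{2} = \left(\left(4 + 30\right) - 12\right)^{2} = \left(34 - 12\right)^{2} = 22^{2} = 484$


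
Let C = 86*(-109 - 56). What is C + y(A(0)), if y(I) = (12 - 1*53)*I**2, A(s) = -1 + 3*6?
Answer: -26039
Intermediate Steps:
A(s) = 17 (A(s) = -1 + 18 = 17)
C = -14190 (C = 86*(-165) = -14190)
y(I) = -41*I**2 (y(I) = (12 - 53)*I**2 = -41*I**2)
C + y(A(0)) = -14190 - 41*17**2 = -14190 - 41*289 = -14190 - 11849 = -26039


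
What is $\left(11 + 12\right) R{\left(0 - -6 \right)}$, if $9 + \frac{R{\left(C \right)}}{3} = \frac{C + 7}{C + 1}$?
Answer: $- \frac{3450}{7} \approx -492.86$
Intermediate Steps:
$R{\left(C \right)} = -27 + \frac{3 \left(7 + C\right)}{1 + C}$ ($R{\left(C \right)} = -27 + 3 \frac{C + 7}{C + 1} = -27 + 3 \frac{7 + C}{1 + C} = -27 + \frac{3 \left(7 + C\right)}{1 + C}$)
$\left(11 + 12\right) R{\left(0 - -6 \right)} = \left(11 + 12\right) \frac{6 \left(-1 - 4 \left(0 - -6\right)\right)}{1 + \left(0 - -6\right)} = 23 \frac{6 \left(-1 - 4 \left(0 + 6\right)\right)}{1 + \left(0 + 6\right)} = 23 \frac{6 \left(-1 - 24\right)}{1 + 6} = 23 \frac{6 \left(-1 - 24\right)}{7} = 23 \cdot 6 \cdot \frac{1}{7} \left(-25\right) = 23 \left(- \frac{150}{7}\right) = - \frac{3450}{7}$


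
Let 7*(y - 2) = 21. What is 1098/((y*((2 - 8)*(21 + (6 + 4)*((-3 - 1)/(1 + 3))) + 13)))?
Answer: -1098/265 ≈ -4.1434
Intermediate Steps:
y = 5 (y = 2 + (⅐)*21 = 2 + 3 = 5)
1098/((y*((2 - 8)*(21 + (6 + 4)*((-3 - 1)/(1 + 3))) + 13))) = 1098/((5*((2 - 8)*(21 + (6 + 4)*((-3 - 1)/(1 + 3))) + 13))) = 1098/((5*(-6*(21 + 10*(-4/4)) + 13))) = 1098/((5*(-6*(21 + 10*(-4*¼)) + 13))) = 1098/((5*(-6*(21 + 10*(-1)) + 13))) = 1098/((5*(-6*(21 - 10) + 13))) = 1098/((5*(-6*11 + 13))) = 1098/((5*(-66 + 13))) = 1098/((5*(-53))) = 1098/(-265) = 1098*(-1/265) = -1098/265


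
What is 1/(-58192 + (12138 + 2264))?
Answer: -1/43790 ≈ -2.2836e-5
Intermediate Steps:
1/(-58192 + (12138 + 2264)) = 1/(-58192 + 14402) = 1/(-43790) = -1/43790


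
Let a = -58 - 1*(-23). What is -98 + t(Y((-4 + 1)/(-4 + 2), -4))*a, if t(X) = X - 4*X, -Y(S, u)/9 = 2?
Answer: -1988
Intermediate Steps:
Y(S, u) = -18 (Y(S, u) = -9*2 = -18)
t(X) = -3*X
a = -35 (a = -58 + 23 = -35)
-98 + t(Y((-4 + 1)/(-4 + 2), -4))*a = -98 - 3*(-18)*(-35) = -98 + 54*(-35) = -98 - 1890 = -1988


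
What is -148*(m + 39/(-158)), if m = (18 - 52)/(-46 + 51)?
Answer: 411958/395 ≈ 1042.9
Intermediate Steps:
m = -34/5 ≈ -6.8000
-148*(m + 39/(-158)) = -148*(-34/5 + 39/(-158)) = -148*(-34/5 + 39*(-1/158)) = -148*(-34/5 - 39/158) = -148*(-5567/790) = 411958/395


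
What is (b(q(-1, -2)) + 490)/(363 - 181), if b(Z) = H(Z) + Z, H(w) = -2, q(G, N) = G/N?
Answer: 977/364 ≈ 2.6841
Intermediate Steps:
b(Z) = -2 + Z
(b(q(-1, -2)) + 490)/(363 - 181) = ((-2 - 1/(-2)) + 490)/(363 - 181) = ((-2 - 1*(-1/2)) + 490)/182 = ((-2 + 1/2) + 490)*(1/182) = (-3/2 + 490)*(1/182) = (977/2)*(1/182) = 977/364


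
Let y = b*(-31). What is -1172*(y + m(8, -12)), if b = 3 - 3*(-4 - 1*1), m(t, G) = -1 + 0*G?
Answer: 655148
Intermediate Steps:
m(t, G) = -1 (m(t, G) = -1 + 0 = -1)
b = 18 (b = 3 - 3*(-4 - 1) = 3 - 3*(-5) = 3 + 15 = 18)
y = -558 (y = 18*(-31) = -558)
-1172*(y + m(8, -12)) = -1172*(-558 - 1) = -1172*(-559) = 655148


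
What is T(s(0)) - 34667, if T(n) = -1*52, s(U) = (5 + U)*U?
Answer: -34719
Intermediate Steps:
s(U) = U*(5 + U)
T(n) = -52
T(s(0)) - 34667 = -52 - 34667 = -34719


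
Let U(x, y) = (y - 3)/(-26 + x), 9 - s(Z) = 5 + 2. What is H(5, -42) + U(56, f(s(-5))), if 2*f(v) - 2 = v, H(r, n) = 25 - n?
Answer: 2009/30 ≈ 66.967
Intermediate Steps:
s(Z) = 2 (s(Z) = 9 - (5 + 2) = 9 - 1*7 = 9 - 7 = 2)
f(v) = 1 + v/2
U(x, y) = (-3 + y)/(-26 + x)
H(5, -42) + U(56, f(s(-5))) = (25 - 1*(-42)) + (-3 + (1 + (½)*2))/(-26 + 56) = (25 + 42) + (-3 + (1 + 1))/30 = 67 + (-3 + 2)/30 = 67 + (1/30)*(-1) = 67 - 1/30 = 2009/30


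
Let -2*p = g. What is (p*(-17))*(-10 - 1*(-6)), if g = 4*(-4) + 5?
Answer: 374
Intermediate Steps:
g = -11 (g = -16 + 5 = -11)
p = 11/2 (p = -½*(-11) = 11/2 ≈ 5.5000)
(p*(-17))*(-10 - 1*(-6)) = ((11/2)*(-17))*(-10 - 1*(-6)) = -187*(-10 + 6)/2 = -187/2*(-4) = 374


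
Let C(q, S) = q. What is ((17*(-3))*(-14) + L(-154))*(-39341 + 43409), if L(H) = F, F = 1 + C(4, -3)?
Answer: 2924892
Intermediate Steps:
F = 5 (F = 1 + 4 = 5)
L(H) = 5
((17*(-3))*(-14) + L(-154))*(-39341 + 43409) = ((17*(-3))*(-14) + 5)*(-39341 + 43409) = (-51*(-14) + 5)*4068 = (714 + 5)*4068 = 719*4068 = 2924892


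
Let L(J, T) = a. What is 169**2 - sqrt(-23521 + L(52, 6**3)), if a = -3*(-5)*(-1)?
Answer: 28561 - 4*I*sqrt(1471) ≈ 28561.0 - 153.41*I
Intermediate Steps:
a = -15 (a = 15*(-1) = -15)
L(J, T) = -15
169**2 - sqrt(-23521 + L(52, 6**3)) = 169**2 - sqrt(-23521 - 15) = 28561 - sqrt(-23536) = 28561 - 4*I*sqrt(1471)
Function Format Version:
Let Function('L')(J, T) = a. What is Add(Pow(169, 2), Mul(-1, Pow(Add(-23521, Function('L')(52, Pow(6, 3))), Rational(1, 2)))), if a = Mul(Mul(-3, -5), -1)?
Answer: Add(28561, Mul(-4, I, Pow(1471, Rational(1, 2)))) ≈ Add(28561., Mul(-153.41, I))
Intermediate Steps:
a = -15 (a = Mul(15, -1) = -15)
Function('L')(J, T) = -15
Add(Pow(169, 2), Mul(-1, Pow(Add(-23521, Function('L')(52, Pow(6, 3))), Rational(1, 2)))) = Add(Pow(169, 2), Mul(-1, Pow(Add(-23521, -15), Rational(1, 2)))) = Add(28561, Mul(-1, Pow(-23536, Rational(1, 2)))) = Add(28561, Mul(-1, Mul(4, I, Pow(1471, Rational(1, 2))))) = Add(28561, Mul(-4, I, Pow(1471, Rational(1, 2))))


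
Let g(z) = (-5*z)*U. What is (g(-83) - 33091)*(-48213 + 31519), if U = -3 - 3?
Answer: 593989214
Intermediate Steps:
U = -6
g(z) = 30*z (g(z) = -5*z*(-6) = 30*z)
(g(-83) - 33091)*(-48213 + 31519) = (30*(-83) - 33091)*(-48213 + 31519) = (-2490 - 33091)*(-16694) = -35581*(-16694) = 593989214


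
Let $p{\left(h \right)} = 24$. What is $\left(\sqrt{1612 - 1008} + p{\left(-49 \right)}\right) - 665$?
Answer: $-641 + 2 \sqrt{151} \approx -616.42$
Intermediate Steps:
$\left(\sqrt{1612 - 1008} + p{\left(-49 \right)}\right) - 665 = \left(\sqrt{1612 - 1008} + 24\right) - 665 = \left(\sqrt{604} + 24\right) - 665 = \left(2 \sqrt{151} + 24\right) - 665 = \left(24 + 2 \sqrt{151}\right) - 665 = -641 + 2 \sqrt{151}$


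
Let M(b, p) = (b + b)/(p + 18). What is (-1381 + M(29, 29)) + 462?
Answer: -43135/47 ≈ -917.77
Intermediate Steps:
M(b, p) = 2*b/(18 + p) (M(b, p) = (2*b)/(18 + p) = 2*b/(18 + p))
(-1381 + M(29, 29)) + 462 = (-1381 + 2*29/(18 + 29)) + 462 = (-1381 + 2*29/47) + 462 = (-1381 + 2*29*(1/47)) + 462 = (-1381 + 58/47) + 462 = -64849/47 + 462 = -43135/47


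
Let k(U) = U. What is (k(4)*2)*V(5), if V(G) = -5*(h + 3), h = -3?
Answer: 0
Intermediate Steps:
V(G) = 0 (V(G) = -5*(-3 + 3) = -5*0 = 0)
(k(4)*2)*V(5) = (4*2)*0 = 8*0 = 0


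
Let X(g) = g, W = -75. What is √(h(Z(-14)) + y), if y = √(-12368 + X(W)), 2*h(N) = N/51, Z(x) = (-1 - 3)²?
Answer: √(408 + 2601*I*√12443)/51 ≈ 7.4735 + 7.463*I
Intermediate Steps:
Z(x) = 16 (Z(x) = (-4)² = 16)
h(N) = N/102 (h(N) = (N/51)/2 = N/102)
y = I*√12443 (y = √(-12368 - 75) = √(-12443) = I*√12443 ≈ 111.55*I)
√(h(Z(-14)) + y) = √((1/102)*16 + I*√12443) = √(8/51 + I*√12443)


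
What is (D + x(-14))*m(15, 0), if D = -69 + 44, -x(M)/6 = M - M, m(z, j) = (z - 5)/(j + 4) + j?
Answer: -125/2 ≈ -62.500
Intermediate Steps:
m(z, j) = j + (-5 + z)/(4 + j) (m(z, j) = (-5 + z)/(4 + j) + j = j + (-5 + z)/(4 + j))
x(M) = 0 (x(M) = -6*(M - M) = -6*0 = 0)
D = -25
(D + x(-14))*m(15, 0) = (-25 + 0)*((-5 + 15 + 0**2 + 4*0)/(4 + 0)) = -25*(-5 + 15 + 0 + 0)/4 = -25*10/4 = -25*5/2 = -125/2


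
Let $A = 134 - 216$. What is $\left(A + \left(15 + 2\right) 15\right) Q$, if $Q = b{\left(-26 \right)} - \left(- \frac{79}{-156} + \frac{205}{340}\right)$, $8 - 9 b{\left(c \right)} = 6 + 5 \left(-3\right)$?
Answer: $\frac{536473}{3978} \approx 134.86$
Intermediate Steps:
$b{\left(c \right)} = \frac{17}{9}$ ($b{\left(c \right)} = \frac{8}{9} - \frac{6 + 5 \left(-3\right)}{9} = \frac{8}{9} - \frac{6 - 15}{9} = \frac{8}{9} - -1 = \frac{8}{9} + 1 = \frac{17}{9}$)
$Q = \frac{3101}{3978}$ ($Q = \frac{17}{9} - \left(- \frac{79}{-156} + \frac{205}{340}\right) = \frac{17}{9} - \left(\left(-79\right) \left(- \frac{1}{156}\right) + 205 \cdot \frac{1}{340}\right) = \frac{17}{9} - \left(\frac{79}{156} + \frac{41}{68}\right) = \frac{17}{9} - \frac{1471}{1326} = \frac{3101}{3978} \approx 0.77954$)
$A = -82$
$\left(A + \left(15 + 2\right) 15\right) Q = \left(-82 + \left(15 + 2\right) 15\right) \frac{3101}{3978} = \left(-82 + 17 \cdot 15\right) \frac{3101}{3978} = \left(-82 + 255\right) \frac{3101}{3978} = 173 \cdot \frac{3101}{3978} = \frac{536473}{3978}$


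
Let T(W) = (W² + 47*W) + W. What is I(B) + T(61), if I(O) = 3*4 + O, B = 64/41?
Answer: 273165/41 ≈ 6662.6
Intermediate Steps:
B = 64/41 (B = 64*(1/41) = 64/41 ≈ 1.5610)
T(W) = W² + 48*W
I(O) = 12 + O
I(B) + T(61) = (12 + 64/41) + 61*(48 + 61) = 556/41 + 61*109 = 556/41 + 6649 = 273165/41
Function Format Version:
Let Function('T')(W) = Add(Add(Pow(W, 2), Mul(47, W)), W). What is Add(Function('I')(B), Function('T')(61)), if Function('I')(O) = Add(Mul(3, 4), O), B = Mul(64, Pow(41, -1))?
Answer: Rational(273165, 41) ≈ 6662.6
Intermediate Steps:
B = Rational(64, 41) (B = Mul(64, Rational(1, 41)) = Rational(64, 41) ≈ 1.5610)
Function('T')(W) = Add(Pow(W, 2), Mul(48, W))
Function('I')(O) = Add(12, O)
Add(Function('I')(B), Function('T')(61)) = Add(Add(12, Rational(64, 41)), Mul(61, Add(48, 61))) = Add(Rational(556, 41), Mul(61, 109)) = Add(Rational(556, 41), 6649) = Rational(273165, 41)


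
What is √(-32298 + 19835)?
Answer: 11*I*√103 ≈ 111.64*I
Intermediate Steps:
√(-32298 + 19835) = √(-12463) = 11*I*√103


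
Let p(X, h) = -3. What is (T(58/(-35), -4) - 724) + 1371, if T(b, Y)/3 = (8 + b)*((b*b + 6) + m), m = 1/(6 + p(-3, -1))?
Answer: 35147599/42875 ≈ 819.77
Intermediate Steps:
m = 1/3 (m = 1/(6 - 3) = 1/3 ≈ 0.33333)
T(b, Y) = 3*(8 + b)*(19/3 + b**2) (T(b, Y) = 3*((8 + b)*((b*b + 6) + 1/3)) = 3*((8 + b)*((b**2 + 6) + 1/3)) = 3*((8 + b)*((6 + b**2) + 1/3)) = 3*((8 + b)*(19/3 + b**2)) = 3*(8 + b)*(19/3 + b**2))
(T(58/(-35), -4) - 724) + 1371 = ((152 + 3*(58/(-35))**3 + 19*(58/(-35)) + 24*(58/(-35))**2) - 724) + 1371 = ((152 + 3*(58*(-1/35))**3 + 19*(58*(-1/35)) + 24*(58*(-1/35))**2) - 724) + 1371 = ((152 + 3*(-58/35)**3 + 19*(-58/35) + 24*(-58/35)**2) - 724) + 1371 = ((152 + 3*(-195112/42875) - 1102/35 + 24*(3364/1225)) - 724) + 1371 = ((152 - 585336/42875 - 1102/35 + 80736/1225) - 724) + 1371 = (7407474/42875 - 724) + 1371 = -23634026/42875 + 1371 = 35147599/42875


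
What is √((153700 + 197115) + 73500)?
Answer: √424315 ≈ 651.39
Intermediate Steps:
√((153700 + 197115) + 73500) = √(350815 + 73500) = √424315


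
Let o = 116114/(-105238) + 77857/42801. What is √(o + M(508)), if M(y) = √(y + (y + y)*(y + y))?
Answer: √(3630143367939967494 + 10144321580078361522*√258191)/2252145819 ≈ 31.890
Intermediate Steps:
M(y) = √(y + 4*y²) (M(y) = √(y + (2*y)*(2*y)) = √(y + 4*y²))
o = 1611859826/2252145819 (o = 116114*(-1/105238) + 77857*(1/42801) = -58057/52619 + 77857/42801 = 1611859826/2252145819 ≈ 0.71570)
√(o + M(508)) = √(1611859826/2252145819 + √(508*(1 + 4*508))) = √(1611859826/2252145819 + √(508*(1 + 2032))) = √(1611859826/2252145819 + √(508*2033)) = √(1611859826/2252145819 + √1032764) = √(1611859826/2252145819 + 2*√258191)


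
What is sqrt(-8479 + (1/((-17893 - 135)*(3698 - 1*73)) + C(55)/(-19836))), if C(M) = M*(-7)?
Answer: I*sqrt(294133493875330964590)/186251775 ≈ 92.081*I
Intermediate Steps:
C(M) = -7*M
sqrt(-8479 + (1/((-17893 - 135)*(3698 - 1*73)) + C(55)/(-19836))) = sqrt(-8479 + (1/((-17893 - 135)*(3698 - 1*73)) - 7*55/(-19836))) = sqrt(-8479 + (1/((-18028)*(3698 - 73)) - 385*(-1/19836))) = sqrt(-8479 + (-1/18028/3625 + 385/19836)) = sqrt(-8479 + (-1/18028*1/3625 + 385/19836)) = sqrt(-8479 + (-1/65351500 + 385/19836)) = sqrt(-8479 + 54224801/2793776625) = sqrt(-23688377778574/2793776625) = I*sqrt(294133493875330964590)/186251775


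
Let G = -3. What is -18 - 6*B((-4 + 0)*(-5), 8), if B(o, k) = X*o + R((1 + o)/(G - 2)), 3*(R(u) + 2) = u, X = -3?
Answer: 1812/5 ≈ 362.40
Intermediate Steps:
R(u) = -2 + u/3
B(o, k) = -31/15 - 46*o/15 (B(o, k) = -3*o + (-2 + ((1 + o)/(-3 - 2))/3) = -3*o + (-2 + ((1 + o)/(-5))/3) = -3*o + (-2 + ((1 + o)*(-1/5))/3) = -3*o + (-2 + (-1/5 - o/5)/3) = -3*o + (-2 + (-1/15 - o/15)) = -3*o + (-31/15 - o/15) = -31/15 - 46*o/15)
-18 - 6*B((-4 + 0)*(-5), 8) = -18 - 6*(-31/15 - 46*(-4 + 0)*(-5)/15) = -18 - 6*(-31/15 - (-184)*(-5)/15) = -18 - 6*(-31/15 - 46/15*20) = -18 - 6*(-31/15 - 184/3) = -18 - 6*(-317/5) = -18 + 1902/5 = 1812/5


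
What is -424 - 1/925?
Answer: -392201/925 ≈ -424.00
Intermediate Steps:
-424 - 1/925 = -392201/925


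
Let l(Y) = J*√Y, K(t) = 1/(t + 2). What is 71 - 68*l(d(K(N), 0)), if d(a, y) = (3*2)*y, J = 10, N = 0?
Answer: 71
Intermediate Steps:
K(t) = 1/(2 + t)
d(a, y) = 6*y
l(Y) = 10*√Y
71 - 68*l(d(K(N), 0)) = 71 - 680*√(6*0) = 71 - 680*√0 = 71 - 680*0 = 71 - 68*0 = 71 + 0 = 71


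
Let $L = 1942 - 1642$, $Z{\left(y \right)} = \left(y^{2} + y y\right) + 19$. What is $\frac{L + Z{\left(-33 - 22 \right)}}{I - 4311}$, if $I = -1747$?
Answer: $- \frac{6369}{6058} \approx -1.0513$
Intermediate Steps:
$Z{\left(y \right)} = 19 + 2 y^{2}$ ($Z{\left(y \right)} = \left(y^{2} + y^{2}\right) + 19 = 2 y^{2} + 19 = 19 + 2 y^{2}$)
$L = 300$
$\frac{L + Z{\left(-33 - 22 \right)}}{I - 4311} = \frac{300 + \left(19 + 2 \left(-33 - 22\right)^{2}\right)}{-1747 - 4311} = \frac{300 + \left(19 + 2 \left(-33 - 22\right)^{2}\right)}{-6058} = \left(300 + \left(19 + 2 \left(-55\right)^{2}\right)\right) \left(- \frac{1}{6058}\right) = \left(300 + \left(19 + 2 \cdot 3025\right)\right) \left(- \frac{1}{6058}\right) = \left(300 + \left(19 + 6050\right)\right) \left(- \frac{1}{6058}\right) = \left(300 + 6069\right) \left(- \frac{1}{6058}\right) = 6369 \left(- \frac{1}{6058}\right) = - \frac{6369}{6058}$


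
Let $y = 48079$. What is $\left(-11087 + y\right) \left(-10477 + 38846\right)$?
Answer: $1049426048$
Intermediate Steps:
$\left(-11087 + y\right) \left(-10477 + 38846\right) = \left(-11087 + 48079\right) \left(-10477 + 38846\right) = 36992 \cdot 28369 = 1049426048$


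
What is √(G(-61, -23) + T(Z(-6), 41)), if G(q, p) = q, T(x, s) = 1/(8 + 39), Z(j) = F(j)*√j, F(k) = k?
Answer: I*√134702/47 ≈ 7.8089*I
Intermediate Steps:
Z(j) = j^(3/2) (Z(j) = j*√j = j^(3/2))
T(x, s) = 1/47
√(G(-61, -23) + T(Z(-6), 41)) = √(-61 + 1/47) = √(-2866/47) = I*√134702/47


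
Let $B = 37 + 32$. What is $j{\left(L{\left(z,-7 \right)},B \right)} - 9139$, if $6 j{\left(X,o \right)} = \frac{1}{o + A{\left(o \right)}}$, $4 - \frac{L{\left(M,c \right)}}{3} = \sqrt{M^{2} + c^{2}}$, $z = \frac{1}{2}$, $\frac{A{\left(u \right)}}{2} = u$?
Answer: $- \frac{11350637}{1242} \approx -9139.0$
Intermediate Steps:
$A{\left(u \right)} = 2 u$
$z = \frac{1}{2} \approx 0.5$
$L{\left(M,c \right)} = 12 - 3 \sqrt{M^{2} + c^{2}}$
$B = 69$
$j{\left(X,o \right)} = \frac{1}{18 o}$ ($j{\left(X,o \right)} = \frac{1}{6 \left(o + 2 o\right)} = \frac{1}{6 \cdot 3 o} = \frac{\frac{1}{3} \frac{1}{o}}{6} = \frac{1}{18 o}$)
$j{\left(L{\left(z,-7 \right)},B \right)} - 9139 = \frac{1}{18 \cdot 69} - 9139 = \frac{1}{18} \cdot \frac{1}{69} - 9139 = \frac{1}{1242} - 9139 = - \frac{11350637}{1242}$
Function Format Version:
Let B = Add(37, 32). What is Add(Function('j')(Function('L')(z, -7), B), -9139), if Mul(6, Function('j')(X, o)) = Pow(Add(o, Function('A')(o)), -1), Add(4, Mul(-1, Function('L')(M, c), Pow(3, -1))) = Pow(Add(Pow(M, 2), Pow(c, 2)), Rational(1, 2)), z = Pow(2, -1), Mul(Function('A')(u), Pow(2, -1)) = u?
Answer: Rational(-11350637, 1242) ≈ -9139.0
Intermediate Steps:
Function('A')(u) = Mul(2, u)
z = Rational(1, 2) ≈ 0.50000
Function('L')(M, c) = Add(12, Mul(-3, Pow(Add(Pow(M, 2), Pow(c, 2)), Rational(1, 2))))
B = 69
Function('j')(X, o) = Mul(Rational(1, 18), Pow(o, -1)) (Function('j')(X, o) = Mul(Rational(1, 6), Pow(Add(o, Mul(2, o)), -1)) = Mul(Rational(1, 6), Pow(Mul(3, o), -1)) = Mul(Rational(1, 6), Mul(Rational(1, 3), Pow(o, -1))) = Mul(Rational(1, 18), Pow(o, -1)))
Add(Function('j')(Function('L')(z, -7), B), -9139) = Add(Mul(Rational(1, 18), Pow(69, -1)), -9139) = Add(Mul(Rational(1, 18), Rational(1, 69)), -9139) = Add(Rational(1, 1242), -9139) = Rational(-11350637, 1242)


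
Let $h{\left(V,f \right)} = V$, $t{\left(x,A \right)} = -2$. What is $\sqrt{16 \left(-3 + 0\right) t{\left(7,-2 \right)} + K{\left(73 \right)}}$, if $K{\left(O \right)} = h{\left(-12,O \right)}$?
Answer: $2 \sqrt{21} \approx 9.1651$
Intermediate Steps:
$K{\left(O \right)} = -12$
$\sqrt{16 \left(-3 + 0\right) t{\left(7,-2 \right)} + K{\left(73 \right)}} = \sqrt{16 \left(-3 + 0\right) \left(-2\right) - 12} = \sqrt{16 \left(-3\right) \left(-2\right) - 12} = \sqrt{\left(-48\right) \left(-2\right) - 12} = \sqrt{96 - 12} = \sqrt{84} = 2 \sqrt{21}$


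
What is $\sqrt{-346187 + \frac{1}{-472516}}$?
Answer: $\frac{i \sqrt{19323411463821597}}{236258} \approx 588.38 i$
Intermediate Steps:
$\sqrt{-346187 + \frac{1}{-472516}} = \sqrt{-346187 - \frac{1}{472516}} = \sqrt{- \frac{163578896493}{472516}} = \frac{i \sqrt{19323411463821597}}{236258}$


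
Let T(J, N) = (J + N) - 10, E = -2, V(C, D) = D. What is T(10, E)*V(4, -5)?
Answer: 10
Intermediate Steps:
T(J, N) = -10 + J + N
T(10, E)*V(4, -5) = (-10 + 10 - 2)*(-5) = -2*(-5) = 10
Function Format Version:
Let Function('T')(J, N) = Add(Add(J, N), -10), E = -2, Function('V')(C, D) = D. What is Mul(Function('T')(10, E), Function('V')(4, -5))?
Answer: 10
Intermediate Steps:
Function('T')(J, N) = Add(-10, J, N)
Mul(Function('T')(10, E), Function('V')(4, -5)) = Mul(Add(-10, 10, -2), -5) = Mul(-2, -5) = 10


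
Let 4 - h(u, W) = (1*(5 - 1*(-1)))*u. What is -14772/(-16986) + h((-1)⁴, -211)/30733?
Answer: 75658984/87005123 ≈ 0.86959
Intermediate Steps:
h(u, W) = 4 - 6*u (h(u, W) = 4 - 1*(5 - 1*(-1))*u = 4 - 1*(5 + 1)*u = 4 - 1*6*u = 4 - 6*u)
-14772/(-16986) + h((-1)⁴, -211)/30733 = -14772/(-16986) + (4 - 6*(-1)⁴)/30733 = -14772*(-1/16986) + (4 - 6*1)*(1/30733) = 2462/2831 + (4 - 6)*(1/30733) = 2462/2831 - 2*1/30733 = 2462/2831 - 2/30733 = 75658984/87005123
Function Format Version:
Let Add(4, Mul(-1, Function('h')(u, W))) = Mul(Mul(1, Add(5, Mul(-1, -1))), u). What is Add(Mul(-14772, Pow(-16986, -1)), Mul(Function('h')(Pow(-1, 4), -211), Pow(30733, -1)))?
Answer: Rational(75658984, 87005123) ≈ 0.86959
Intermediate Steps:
Function('h')(u, W) = Add(4, Mul(-6, u)) (Function('h')(u, W) = Add(4, Mul(-1, Mul(Mul(1, Add(5, Mul(-1, -1))), u))) = Add(4, Mul(-1, Mul(Mul(1, Add(5, 1)), u))) = Add(4, Mul(-1, Mul(Mul(1, 6), u))) = Add(4, Mul(-1, Mul(6, u))) = Add(4, Mul(-6, u)))
Add(Mul(-14772, Pow(-16986, -1)), Mul(Function('h')(Pow(-1, 4), -211), Pow(30733, -1))) = Add(Mul(-14772, Pow(-16986, -1)), Mul(Add(4, Mul(-6, Pow(-1, 4))), Pow(30733, -1))) = Add(Mul(-14772, Rational(-1, 16986)), Mul(Add(4, Mul(-6, 1)), Rational(1, 30733))) = Add(Rational(2462, 2831), Mul(Add(4, -6), Rational(1, 30733))) = Add(Rational(2462, 2831), Mul(-2, Rational(1, 30733))) = Add(Rational(2462, 2831), Rational(-2, 30733)) = Rational(75658984, 87005123)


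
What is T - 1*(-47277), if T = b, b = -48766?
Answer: -1489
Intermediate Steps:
T = -48766
T - 1*(-47277) = -48766 - 1*(-47277) = -48766 + 47277 = -1489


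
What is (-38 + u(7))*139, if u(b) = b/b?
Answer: -5143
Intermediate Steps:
u(b) = 1
(-38 + u(7))*139 = (-38 + 1)*139 = -37*139 = -5143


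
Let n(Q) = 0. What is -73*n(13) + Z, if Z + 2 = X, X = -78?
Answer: -80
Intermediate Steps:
Z = -80 (Z = -2 - 78 = -80)
-73*n(13) + Z = -73*0 - 80 = 0 - 80 = -80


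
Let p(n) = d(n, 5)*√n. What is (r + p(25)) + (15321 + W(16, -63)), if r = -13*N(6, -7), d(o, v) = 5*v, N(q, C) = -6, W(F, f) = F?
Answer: 15540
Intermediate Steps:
r = 78 (r = -13*(-6) = 78)
p(n) = 25*√n (p(n) = (5*5)*√n = 25*√n)
(r + p(25)) + (15321 + W(16, -63)) = (78 + 25*√25) + (15321 + 16) = (78 + 25*5) + 15337 = (78 + 125) + 15337 = 203 + 15337 = 15540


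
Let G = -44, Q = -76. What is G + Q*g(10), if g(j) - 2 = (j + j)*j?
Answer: -15396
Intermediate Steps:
g(j) = 2 + 2*j² (g(j) = 2 + (j + j)*j = 2 + (2*j)*j = 2 + 2*j²)
G + Q*g(10) = -44 - 76*(2 + 2*10²) = -44 - 76*(2 + 2*100) = -44 - 76*(2 + 200) = -44 - 76*202 = -44 - 15352 = -15396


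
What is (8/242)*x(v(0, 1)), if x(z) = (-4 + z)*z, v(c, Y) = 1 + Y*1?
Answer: -16/121 ≈ -0.13223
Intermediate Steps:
v(c, Y) = 1 + Y
x(z) = z*(-4 + z)
(8/242)*x(v(0, 1)) = (8/242)*((1 + 1)*(-4 + (1 + 1))) = (8*(1/242))*(2*(-4 + 2)) = 4*(2*(-2))/121 = (4/121)*(-4) = -16/121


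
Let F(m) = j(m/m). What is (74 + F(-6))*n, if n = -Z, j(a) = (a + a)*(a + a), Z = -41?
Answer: 3198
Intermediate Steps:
j(a) = 4*a² (j(a) = (2*a)*(2*a) = 4*a²)
F(m) = 4 (F(m) = 4*(m/m)² = 4*1² = 4*1 = 4)
n = 41 (n = -1*(-41) = 41)
(74 + F(-6))*n = (74 + 4)*41 = 78*41 = 3198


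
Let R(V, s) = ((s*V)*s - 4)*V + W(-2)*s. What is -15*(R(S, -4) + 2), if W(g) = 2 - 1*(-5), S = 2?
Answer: -450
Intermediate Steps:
W(g) = 7 (W(g) = 2 + 5 = 7)
R(V, s) = 7*s + V*(-4 + V*s²) (R(V, s) = ((s*V)*s - 4)*V + 7*s = ((V*s)*s - 4)*V + 7*s = (V*s² - 4)*V + 7*s = (-4 + V*s²)*V + 7*s = V*(-4 + V*s²) + 7*s = 7*s + V*(-4 + V*s²))
-15*(R(S, -4) + 2) = -15*((-4*2 + 7*(-4) + 2²*(-4)²) + 2) = -15*((-8 - 28 + 4*16) + 2) = -15*((-8 - 28 + 64) + 2) = -15*(28 + 2) = -15*30 = -450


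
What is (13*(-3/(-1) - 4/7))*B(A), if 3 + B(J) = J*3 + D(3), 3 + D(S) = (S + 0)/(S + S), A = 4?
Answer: 2873/14 ≈ 205.21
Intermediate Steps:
D(S) = -5/2 (D(S) = -3 + (S + 0)/(S + S) = -3 + S/((2*S)) = -3 + S*(1/(2*S)) = -3 + ½ = -5/2)
B(J) = -11/2 + 3*J (B(J) = -3 + (J*3 - 5/2) = -3 + (3*J - 5/2) = -3 + (-5/2 + 3*J) = -11/2 + 3*J)
(13*(-3/(-1) - 4/7))*B(A) = (13*(-3/(-1) - 4/7))*(-11/2 + 3*4) = (13*(-3*(-1) - 4*⅐))*(-11/2 + 12) = (13*(3 - 4/7))*(13/2) = (13*(17/7))*(13/2) = (221/7)*(13/2) = 2873/14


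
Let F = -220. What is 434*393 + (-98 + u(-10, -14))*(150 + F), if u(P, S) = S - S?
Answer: 177422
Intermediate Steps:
u(P, S) = 0
434*393 + (-98 + u(-10, -14))*(150 + F) = 434*393 + (-98 + 0)*(150 - 220) = 170562 - 98*(-70) = 170562 + 6860 = 177422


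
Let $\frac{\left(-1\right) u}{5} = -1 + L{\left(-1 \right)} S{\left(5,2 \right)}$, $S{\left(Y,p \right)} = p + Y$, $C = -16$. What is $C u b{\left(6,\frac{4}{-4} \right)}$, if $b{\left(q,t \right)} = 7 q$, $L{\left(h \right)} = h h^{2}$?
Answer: $-26880$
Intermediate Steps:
$S{\left(Y,p \right)} = Y + p$
$L{\left(h \right)} = h^{3}$
$u = 40$ ($u = - 5 \left(-1 + \left(-1\right)^{3} \left(5 + 2\right)\right) = - 5 \left(-1 - 7\right) = \left(-5\right) \left(-8\right) = 40$)
$C u b{\left(6,\frac{4}{-4} \right)} = \left(-16\right) 40 \cdot 7 \cdot 6 = \left(-640\right) 42 = -26880$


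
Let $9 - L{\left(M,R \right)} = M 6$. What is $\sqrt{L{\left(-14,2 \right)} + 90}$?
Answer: $\sqrt{183} \approx 13.528$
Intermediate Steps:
$L{\left(M,R \right)} = 9 - 6 M$ ($L{\left(M,R \right)} = 9 - M 6 = 9 - 6 M$)
$\sqrt{L{\left(-14,2 \right)} + 90} = \sqrt{\left(9 - -84\right) + 90} = \sqrt{\left(9 + 84\right) + 90} = \sqrt{93 + 90} = \sqrt{183}$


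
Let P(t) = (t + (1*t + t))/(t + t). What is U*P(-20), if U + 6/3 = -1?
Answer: -9/2 ≈ -4.5000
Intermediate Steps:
U = -3 (U = -2 - 1 = -3)
P(t) = 3/2 (P(t) = (t + (t + t))/((2*t)) = (t + 2*t)*(1/(2*t)) = (3*t)*(1/(2*t)) = 3/2)
U*P(-20) = -3*3/2 = -9/2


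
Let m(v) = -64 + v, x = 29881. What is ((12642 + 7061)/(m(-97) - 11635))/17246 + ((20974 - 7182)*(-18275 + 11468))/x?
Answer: -19098803396926847/6078805855896 ≈ -3141.9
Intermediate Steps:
((12642 + 7061)/(m(-97) - 11635))/17246 + ((20974 - 7182)*(-18275 + 11468))/x = ((12642 + 7061)/((-64 - 97) - 11635))/17246 + ((20974 - 7182)*(-18275 + 11468))/29881 = (19703/(-161 - 11635))*(1/17246) + (13792*(-6807))*(1/29881) = (19703/(-11796))*(1/17246) - 93882144*1/29881 = (19703*(-1/11796))*(1/17246) - 93882144/29881 = -19703/11796*1/17246 - 93882144/29881 = -19703/203433816 - 93882144/29881 = -19098803396926847/6078805855896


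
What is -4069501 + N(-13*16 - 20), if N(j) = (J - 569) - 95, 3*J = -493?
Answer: -12210988/3 ≈ -4.0703e+6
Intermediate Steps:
J = -493/3 (J = (⅓)*(-493) = -493/3 ≈ -164.33)
N(j) = -2485/3 (N(j) = (-493/3 - 569) - 95 = -2200/3 - 95 = -2485/3)
-4069501 + N(-13*16 - 20) = -4069501 - 2485/3 = -12210988/3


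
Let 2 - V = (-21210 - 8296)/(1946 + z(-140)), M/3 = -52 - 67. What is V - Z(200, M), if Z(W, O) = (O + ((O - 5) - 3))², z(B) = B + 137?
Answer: -1012821420/1943 ≈ -5.2127e+5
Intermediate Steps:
z(B) = 137 + B
M = -357 (M = 3*(-52 - 67) = 3*(-119) = -357)
Z(W, O) = (-8 + 2*O)² (Z(W, O) = (O + ((-5 + O) - 3))² = (O + (-8 + O))² = (-8 + 2*O)²)
V = 33392/1943 (V = 2 - (-21210 - 8296)/(1946 + (137 - 140)) = 2 - (-29506)/(1946 - 3) = 2 - (-29506)/1943 = 2 - 1*(-29506/1943) = 2 + 29506/1943 = 33392/1943 ≈ 17.186)
V - Z(200, M) = 33392/1943 - 4*(-4 - 357)² = 33392/1943 - 4*(-361)² = 33392/1943 - 4*130321 = 33392/1943 - 1*521284 = 33392/1943 - 521284 = -1012821420/1943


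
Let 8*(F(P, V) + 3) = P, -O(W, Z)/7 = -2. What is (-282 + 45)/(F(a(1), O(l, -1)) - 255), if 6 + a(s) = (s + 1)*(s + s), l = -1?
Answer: 948/1033 ≈ 0.91772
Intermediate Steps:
a(s) = -6 + 2*s*(1 + s) (a(s) = -6 + (s + 1)*(s + s) = -6 + (1 + s)*(2*s) = -6 + 2*s*(1 + s))
O(W, Z) = 14 (O(W, Z) = -7*(-2) = 14)
F(P, V) = -3 + P/8
(-282 + 45)/(F(a(1), O(l, -1)) - 255) = (-282 + 45)/((-3 + (-6 + 2*1 + 2*1**2)/8) - 255) = -237/((-3 + (-6 + 2 + 2*1)/8) - 255) = -237/((-3 + (-6 + 2 + 2)/8) - 255) = -237/((-3 + (1/8)*(-2)) - 255) = -237/((-3 - 1/4) - 255) = -237/(-13/4 - 255) = -237/(-1033/4) = -237*(-4/1033) = 948/1033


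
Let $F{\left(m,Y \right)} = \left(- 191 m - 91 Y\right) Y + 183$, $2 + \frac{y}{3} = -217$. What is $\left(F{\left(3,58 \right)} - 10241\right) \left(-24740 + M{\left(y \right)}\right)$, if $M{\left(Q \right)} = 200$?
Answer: $8574668640$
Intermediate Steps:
$y = -657$ ($y = -6 + 3 \left(-217\right) = -6 - 651 = -657$)
$F{\left(m,Y \right)} = 183 + Y \left(- 191 m - 91 Y\right)$ ($F{\left(m,Y \right)} = Y \left(- 191 m - 91 Y\right) + 183 = 183 + Y \left(- 191 m - 91 Y\right)$)
$\left(F{\left(3,58 \right)} - 10241\right) \left(-24740 + M{\left(y \right)}\right) = \left(\left(183 - 91 \cdot 58^{2} - 11078 \cdot 3\right) - 10241\right) \left(-24740 + 200\right) = \left(\left(183 - 306124 - 33234\right) - 10241\right) \left(-24540\right) = \left(-339175 - 10241\right) \left(-24540\right) = \left(-349416\right) \left(-24540\right) = 8574668640$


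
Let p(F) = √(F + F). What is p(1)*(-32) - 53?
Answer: -53 - 32*√2 ≈ -98.255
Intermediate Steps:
p(F) = √2*√F (p(F) = √(2*F) = √2*√F)
p(1)*(-32) - 53 = (√2*√1)*(-32) - 53 = (√2*1)*(-32) - 53 = √2*(-32) - 53 = -32*√2 - 53 = -53 - 32*√2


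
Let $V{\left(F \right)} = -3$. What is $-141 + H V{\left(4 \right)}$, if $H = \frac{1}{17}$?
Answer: $- \frac{2400}{17} \approx -141.18$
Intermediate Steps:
$H = \frac{1}{17} \approx 0.058824$
$-141 + H V{\left(4 \right)} = -141 + \frac{1}{17} \left(-3\right) = -141 - \frac{3}{17} = - \frac{2400}{17}$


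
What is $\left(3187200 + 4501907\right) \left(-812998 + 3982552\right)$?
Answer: $24371039848278$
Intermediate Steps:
$\left(3187200 + 4501907\right) \left(-812998 + 3982552\right) = 7689107 \cdot 3169554 = 24371039848278$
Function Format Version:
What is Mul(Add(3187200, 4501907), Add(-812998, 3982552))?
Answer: 24371039848278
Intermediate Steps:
Mul(Add(3187200, 4501907), Add(-812998, 3982552)) = Mul(7689107, 3169554) = 24371039848278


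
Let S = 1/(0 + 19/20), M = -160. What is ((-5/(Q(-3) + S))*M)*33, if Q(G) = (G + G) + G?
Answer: -501600/151 ≈ -3321.9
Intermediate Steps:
Q(G) = 3*G (Q(G) = 2*G + G = 3*G)
S = 20/19 (S = 1/(0 + 19*(1/20)) = 1/(0 + 19/20) = 1/(19/20) = 20/19 ≈ 1.0526)
((-5/(Q(-3) + S))*M)*33 = (-5/(3*(-3) + 20/19)*(-160))*33 = (-5/(-9 + 20/19)*(-160))*33 = (-5/(-151/19)*(-160))*33 = (-5*(-19/151)*(-160))*33 = ((95/151)*(-160))*33 = -15200/151*33 = -501600/151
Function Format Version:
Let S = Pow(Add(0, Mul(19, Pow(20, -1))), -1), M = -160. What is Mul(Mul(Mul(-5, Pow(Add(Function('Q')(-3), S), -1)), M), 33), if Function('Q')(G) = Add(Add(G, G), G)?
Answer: Rational(-501600, 151) ≈ -3321.9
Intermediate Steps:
Function('Q')(G) = Mul(3, G) (Function('Q')(G) = Add(Mul(2, G), G) = Mul(3, G))
S = Rational(20, 19) (S = Pow(Add(0, Mul(19, Rational(1, 20))), -1) = Pow(Add(0, Rational(19, 20)), -1) = Pow(Rational(19, 20), -1) = Rational(20, 19) ≈ 1.0526)
Mul(Mul(Mul(-5, Pow(Add(Function('Q')(-3), S), -1)), M), 33) = Mul(Mul(Mul(-5, Pow(Add(Mul(3, -3), Rational(20, 19)), -1)), -160), 33) = Mul(Mul(Mul(-5, Pow(Add(-9, Rational(20, 19)), -1)), -160), 33) = Mul(Mul(Mul(-5, Pow(Rational(-151, 19), -1)), -160), 33) = Mul(Mul(Mul(-5, Rational(-19, 151)), -160), 33) = Mul(Mul(Rational(95, 151), -160), 33) = Mul(Rational(-15200, 151), 33) = Rational(-501600, 151)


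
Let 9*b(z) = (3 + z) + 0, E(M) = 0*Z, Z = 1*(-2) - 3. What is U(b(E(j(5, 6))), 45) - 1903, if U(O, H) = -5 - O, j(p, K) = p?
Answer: -5725/3 ≈ -1908.3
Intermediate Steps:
Z = -5 (Z = -2 - 3 = -5)
E(M) = 0 (E(M) = 0*(-5) = 0)
b(z) = ⅓ + z/9 (b(z) = ((3 + z) + 0)/9 = (3 + z)/9 = ⅓ + z/9)
U(b(E(j(5, 6))), 45) - 1903 = (-5 - (⅓ + (⅑)*0)) - 1903 = (-5 - (⅓ + 0)) - 1903 = (-5 - 1*⅓) - 1903 = (-5 - ⅓) - 1903 = -16/3 - 1903 = -5725/3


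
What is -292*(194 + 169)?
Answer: -105996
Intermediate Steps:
-292*(194 + 169) = -292*363 = -105996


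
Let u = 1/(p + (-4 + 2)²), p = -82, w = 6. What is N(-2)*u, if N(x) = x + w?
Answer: -2/39 ≈ -0.051282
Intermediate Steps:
u = -1/78 (u = 1/(-82 + (-4 + 2)²) = 1/(-82 + (-2)²) = 1/(-82 + 4) = 1/(-78) = -1/78 ≈ -0.012821)
N(x) = 6 + x (N(x) = x + 6 = 6 + x)
N(-2)*u = (6 - 2)*(-1/78) = 4*(-1/78) = -2/39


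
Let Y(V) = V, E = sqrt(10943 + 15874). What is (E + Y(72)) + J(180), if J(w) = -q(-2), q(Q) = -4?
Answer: 76 + sqrt(26817) ≈ 239.76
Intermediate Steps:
E = sqrt(26817) ≈ 163.76
J(w) = 4 (J(w) = -1*(-4) = 4)
(E + Y(72)) + J(180) = (sqrt(26817) + 72) + 4 = (72 + sqrt(26817)) + 4 = 76 + sqrt(26817)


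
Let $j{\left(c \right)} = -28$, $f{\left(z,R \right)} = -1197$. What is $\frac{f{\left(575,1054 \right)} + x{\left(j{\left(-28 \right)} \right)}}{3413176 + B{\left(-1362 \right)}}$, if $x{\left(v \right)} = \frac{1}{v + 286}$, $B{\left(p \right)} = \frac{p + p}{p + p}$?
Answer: $- \frac{308825}{880599666} \approx -0.0003507$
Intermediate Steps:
$B{\left(p \right)} = 1$ ($B{\left(p \right)} = \frac{2 p}{2 p} = 2 p \frac{1}{2 p} = 1$)
$x{\left(v \right)} = \frac{1}{286 + v}$
$\frac{f{\left(575,1054 \right)} + x{\left(j{\left(-28 \right)} \right)}}{3413176 + B{\left(-1362 \right)}} = \frac{-1197 + \frac{1}{286 - 28}}{3413176 + 1} = \frac{-1197 + \frac{1}{258}}{3413177} = \left(-1197 + \frac{1}{258}\right) \frac{1}{3413177} = \left(- \frac{308825}{258}\right) \frac{1}{3413177} = - \frac{308825}{880599666}$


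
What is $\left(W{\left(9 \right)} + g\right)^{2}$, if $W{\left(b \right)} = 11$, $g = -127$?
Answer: $13456$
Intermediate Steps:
$\left(W{\left(9 \right)} + g\right)^{2} = \left(11 - 127\right)^{2} = \left(-116\right)^{2} = 13456$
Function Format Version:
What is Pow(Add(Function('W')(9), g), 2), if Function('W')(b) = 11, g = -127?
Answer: 13456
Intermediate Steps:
Pow(Add(Function('W')(9), g), 2) = Pow(Add(11, -127), 2) = Pow(-116, 2) = 13456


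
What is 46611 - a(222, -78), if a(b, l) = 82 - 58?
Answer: 46587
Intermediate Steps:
a(b, l) = 24
46611 - a(222, -78) = 46611 - 1*24 = 46611 - 24 = 46587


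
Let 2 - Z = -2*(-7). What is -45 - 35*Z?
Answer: 375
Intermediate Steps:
Z = -12 (Z = 2 - (-2)*(-7) = 2 - 1*14 = 2 - 14 = -12)
-45 - 35*Z = -45 - 35*(-12) = -45 + 420 = 375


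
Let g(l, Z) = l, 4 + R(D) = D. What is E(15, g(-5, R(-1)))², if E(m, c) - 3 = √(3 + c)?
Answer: (3 + I*√2)² ≈ 7.0 + 8.4853*I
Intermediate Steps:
R(D) = -4 + D
E(m, c) = 3 + √(3 + c)
E(15, g(-5, R(-1)))² = (3 + √(3 - 5))² = (3 + √(-2))² = (3 + I*√2)²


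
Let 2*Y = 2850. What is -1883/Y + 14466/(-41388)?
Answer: -16424609/9829650 ≈ -1.6709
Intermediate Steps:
Y = 1425 (Y = (½)*2850 = 1425)
-1883/Y + 14466/(-41388) = -1883/1425 + 14466/(-41388) = -1883*1/1425 + 14466*(-1/41388) = -1883/1425 - 2411/6898 = -16424609/9829650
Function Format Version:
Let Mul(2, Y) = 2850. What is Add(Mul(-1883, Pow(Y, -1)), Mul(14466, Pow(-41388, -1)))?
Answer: Rational(-16424609, 9829650) ≈ -1.6709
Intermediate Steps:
Y = 1425 (Y = Mul(Rational(1, 2), 2850) = 1425)
Add(Mul(-1883, Pow(Y, -1)), Mul(14466, Pow(-41388, -1))) = Add(Mul(-1883, Pow(1425, -1)), Mul(14466, Pow(-41388, -1))) = Add(Mul(-1883, Rational(1, 1425)), Mul(14466, Rational(-1, 41388))) = Add(Rational(-1883, 1425), Rational(-2411, 6898)) = Rational(-16424609, 9829650)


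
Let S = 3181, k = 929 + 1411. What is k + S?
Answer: 5521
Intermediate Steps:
k = 2340
k + S = 2340 + 3181 = 5521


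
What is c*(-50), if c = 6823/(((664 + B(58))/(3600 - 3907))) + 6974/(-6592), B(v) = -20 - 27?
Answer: 172653853375/1016816 ≈ 1.6980e+5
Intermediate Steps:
B(v) = -47
c = -6906154135/2033632 (c = 6823/(((664 - 47)/(3600 - 3907))) + 6974/(-6592) = 6823/((617/(-307))) + 6974*(-1/6592) = 6823/((617*(-1/307))) - 3487/3296 = 6823/(-617/307) - 3487/3296 = 6823*(-307/617) - 3487/3296 = -2094661/617 - 3487/3296 = -6906154135/2033632 ≈ -3396.0)
c*(-50) = -6906154135/2033632*(-50) = 172653853375/1016816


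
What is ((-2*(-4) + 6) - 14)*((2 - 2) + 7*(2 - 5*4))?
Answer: 0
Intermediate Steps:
((-2*(-4) + 6) - 14)*((2 - 2) + 7*(2 - 5*4)) = ((8 + 6) - 14)*(0 + 7*(2 - 20)) = (14 - 14)*(0 + 7*(-18)) = 0*(0 - 126) = 0*(-126) = 0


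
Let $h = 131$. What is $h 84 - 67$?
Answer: $10937$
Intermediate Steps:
$h 84 - 67 = 131 \cdot 84 - 67 = 11004 - 67 = 10937$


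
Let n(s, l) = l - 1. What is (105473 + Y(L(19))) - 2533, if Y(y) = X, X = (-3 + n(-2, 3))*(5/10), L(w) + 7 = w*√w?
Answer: 205879/2 ≈ 1.0294e+5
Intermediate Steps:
n(s, l) = -1 + l
L(w) = -7 + w^(3/2) (L(w) = -7 + w*√w = -7 + w^(3/2))
X = -½ (X = (-3 + (-1 + 3))*(5/10) = (-3 + 2)*(5*(⅒)) = -1*½ = -½ ≈ -0.50000)
Y(y) = -½
(105473 + Y(L(19))) - 2533 = (105473 - ½) - 2533 = 210945/2 - 2533 = 205879/2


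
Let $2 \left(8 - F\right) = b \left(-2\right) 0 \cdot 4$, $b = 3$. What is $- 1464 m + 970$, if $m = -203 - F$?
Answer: $309874$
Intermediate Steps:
$F = 8$ ($F = 8 - \frac{3 \left(-2\right) 0 \cdot 4}{2} = 8 - \frac{\left(-6\right) 0}{2} = 8 - 0 = 8 + 0 = 8$)
$m = -211$ ($m = -203 - 8 = -211$)
$- 1464 m + 970 = \left(-1464\right) \left(-211\right) + 970 = 308904 + 970 = 309874$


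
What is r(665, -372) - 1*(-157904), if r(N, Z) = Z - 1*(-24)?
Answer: 157556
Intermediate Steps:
r(N, Z) = 24 + Z (r(N, Z) = Z + 24 = 24 + Z)
r(665, -372) - 1*(-157904) = (24 - 372) - 1*(-157904) = -348 + 157904 = 157556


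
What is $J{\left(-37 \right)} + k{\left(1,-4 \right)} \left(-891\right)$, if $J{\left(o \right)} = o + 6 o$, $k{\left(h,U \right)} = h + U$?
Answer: $2414$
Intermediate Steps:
$k{\left(h,U \right)} = U + h$
$J{\left(o \right)} = 7 o$
$J{\left(-37 \right)} + k{\left(1,-4 \right)} \left(-891\right) = 7 \left(-37\right) + \left(-4 + 1\right) \left(-891\right) = -259 - -2673 = -259 + 2673 = 2414$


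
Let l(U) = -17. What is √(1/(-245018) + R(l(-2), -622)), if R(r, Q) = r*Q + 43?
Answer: √637379070134890/245018 ≈ 103.04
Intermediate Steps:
R(r, Q) = 43 + Q*r (R(r, Q) = Q*r + 43 = 43 + Q*r)
√(1/(-245018) + R(l(-2), -622)) = √(1/(-245018) + (43 - 622*(-17))) = √(-1/245018 + (43 + 10574)) = √(-1/245018 + 10617) = √(2601356105/245018) = √637379070134890/245018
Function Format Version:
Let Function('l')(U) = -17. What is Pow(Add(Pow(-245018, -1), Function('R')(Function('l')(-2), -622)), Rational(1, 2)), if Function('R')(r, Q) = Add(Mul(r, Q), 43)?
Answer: Mul(Rational(1, 245018), Pow(637379070134890, Rational(1, 2))) ≈ 103.04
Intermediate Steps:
Function('R')(r, Q) = Add(43, Mul(Q, r)) (Function('R')(r, Q) = Add(Mul(Q, r), 43) = Add(43, Mul(Q, r)))
Pow(Add(Pow(-245018, -1), Function('R')(Function('l')(-2), -622)), Rational(1, 2)) = Pow(Add(Pow(-245018, -1), Add(43, Mul(-622, -17))), Rational(1, 2)) = Pow(Add(Rational(-1, 245018), Add(43, 10574)), Rational(1, 2)) = Pow(Add(Rational(-1, 245018), 10617), Rational(1, 2)) = Pow(Rational(2601356105, 245018), Rational(1, 2)) = Mul(Rational(1, 245018), Pow(637379070134890, Rational(1, 2)))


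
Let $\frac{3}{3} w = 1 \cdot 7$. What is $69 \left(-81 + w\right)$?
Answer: $-5106$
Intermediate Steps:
$w = 7$ ($w = 1 \cdot 7 = 7$)
$69 \left(-81 + w\right) = 69 \left(-81 + 7\right) = 69 \left(-74\right) = -5106$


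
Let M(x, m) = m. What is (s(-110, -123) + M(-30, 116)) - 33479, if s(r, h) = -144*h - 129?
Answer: -15780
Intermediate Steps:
s(r, h) = -129 - 144*h
(s(-110, -123) + M(-30, 116)) - 33479 = ((-129 - 144*(-123)) + 116) - 33479 = ((-129 + 17712) + 116) - 33479 = (17583 + 116) - 33479 = 17699 - 33479 = -15780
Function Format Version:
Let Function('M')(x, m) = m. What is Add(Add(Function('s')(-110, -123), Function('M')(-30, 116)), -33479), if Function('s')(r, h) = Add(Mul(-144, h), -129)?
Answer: -15780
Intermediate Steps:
Function('s')(r, h) = Add(-129, Mul(-144, h))
Add(Add(Function('s')(-110, -123), Function('M')(-30, 116)), -33479) = Add(Add(Add(-129, Mul(-144, -123)), 116), -33479) = Add(Add(Add(-129, 17712), 116), -33479) = Add(Add(17583, 116), -33479) = Add(17699, -33479) = -15780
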